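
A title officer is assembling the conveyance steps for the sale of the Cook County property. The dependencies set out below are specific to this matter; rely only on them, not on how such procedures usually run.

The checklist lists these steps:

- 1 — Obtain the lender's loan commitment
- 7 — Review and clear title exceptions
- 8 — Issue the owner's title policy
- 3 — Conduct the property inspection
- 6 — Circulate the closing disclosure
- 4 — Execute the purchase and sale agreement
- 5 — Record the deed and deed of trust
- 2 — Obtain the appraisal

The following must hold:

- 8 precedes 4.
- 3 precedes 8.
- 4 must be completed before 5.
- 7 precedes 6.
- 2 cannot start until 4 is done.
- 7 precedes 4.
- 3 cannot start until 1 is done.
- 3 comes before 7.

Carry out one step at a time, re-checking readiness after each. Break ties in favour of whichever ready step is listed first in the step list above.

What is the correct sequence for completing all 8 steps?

Only 1 has no prerequisites, so it is first.
3 is the only step now ready → 3.
7 and 8 are both available; 7 is listed earlier → 7.
6 now also ready, so the ready set is {8, 6}; 8 is listed earlier → 8.
4 now also ready, so the ready set is {6, 4}; 6 is listed earlier → 6.
4 needed 7 and 8, now all done → 4.
Now 5 and 2 have their prerequisites met. 5 is listed earlier, so 5 next.
That leaves 2 as the only ready step → 2.

1 3 7 8 6 4 5 2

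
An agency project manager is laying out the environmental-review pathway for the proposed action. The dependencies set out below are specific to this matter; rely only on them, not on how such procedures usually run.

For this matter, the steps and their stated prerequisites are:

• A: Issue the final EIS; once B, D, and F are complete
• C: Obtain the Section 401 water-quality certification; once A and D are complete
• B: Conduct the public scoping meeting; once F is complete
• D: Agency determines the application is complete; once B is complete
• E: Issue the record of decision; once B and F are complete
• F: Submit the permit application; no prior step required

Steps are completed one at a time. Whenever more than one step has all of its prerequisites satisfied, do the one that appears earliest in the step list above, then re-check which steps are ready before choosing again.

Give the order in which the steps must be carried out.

F, B, D, A, C, E

Only F has no prerequisites, so it is first.
B needed F, now all done → B.
Ready: D and E. D is listed earlier → D.
A now also ready, so the ready set is {A, E}; A is listed earlier → A.
Ready: C and E. C is listed earlier → C.
E needed B and F, now all done → E.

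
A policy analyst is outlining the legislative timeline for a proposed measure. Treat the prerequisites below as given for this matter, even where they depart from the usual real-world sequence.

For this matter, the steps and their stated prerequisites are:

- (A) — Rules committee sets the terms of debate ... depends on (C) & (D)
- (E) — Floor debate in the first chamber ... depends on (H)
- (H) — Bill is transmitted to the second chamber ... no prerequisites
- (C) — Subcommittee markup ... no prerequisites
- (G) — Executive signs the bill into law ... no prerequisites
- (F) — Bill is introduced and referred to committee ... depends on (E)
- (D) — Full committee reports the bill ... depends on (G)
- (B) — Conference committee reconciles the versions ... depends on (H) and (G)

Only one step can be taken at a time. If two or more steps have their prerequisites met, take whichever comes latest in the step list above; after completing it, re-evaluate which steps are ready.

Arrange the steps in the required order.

Nothing is required for (G), (C) and (H). (G) is listed later → (G) first.
Now (D), (C) and (H) have their prerequisites met. (D) is listed later, so (D) next.
Now (C) and (H) have their prerequisites met. (C) is listed later, so (C) next.
(A) now also ready, so the ready set is {(H), (A)}; (H) is listed later → (H).
(B) and (E) now also ready, so the ready set is {(B), (E), (A)}; (B) is listed later → (B).
Ready: (E) and (A). (E) is listed later → (E).
Ready: (F) and (A). (F) is listed later → (F).
(A) is the only step now ready → (A).

(G), (D), (C), (H), (B), (E), (F), (A)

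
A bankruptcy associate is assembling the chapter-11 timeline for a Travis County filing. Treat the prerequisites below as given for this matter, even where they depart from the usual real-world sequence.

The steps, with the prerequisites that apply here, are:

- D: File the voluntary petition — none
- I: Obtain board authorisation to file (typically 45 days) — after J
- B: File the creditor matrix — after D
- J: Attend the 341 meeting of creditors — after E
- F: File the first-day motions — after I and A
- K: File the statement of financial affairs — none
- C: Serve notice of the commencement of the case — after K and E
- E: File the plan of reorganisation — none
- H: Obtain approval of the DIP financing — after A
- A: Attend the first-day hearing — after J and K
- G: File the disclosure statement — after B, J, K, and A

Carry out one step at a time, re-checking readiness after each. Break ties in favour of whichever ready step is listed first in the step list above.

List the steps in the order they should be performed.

D, K and E have no prerequisites; D is listed earlier, so D is first.
B now also ready, so the ready set is {B, K, E}; B is listed earlier → B.
K and E are both available; K is listed earlier → K.
Next only E has its prerequisites met → E.
J and C are both available; J is listed earlier → J.
I and A now also ready, so the ready set is {I, C, A}; I is listed earlier → I.
C and A are both available; C is listed earlier → C.
That leaves A as the only ready step → A.
Ready: F, H and G. F is listed earlier → F.
H and G are both available; H is listed earlier → H.
G needed B, J, K and A, now all done → G.

D → B → K → E → J → I → C → A → F → H → G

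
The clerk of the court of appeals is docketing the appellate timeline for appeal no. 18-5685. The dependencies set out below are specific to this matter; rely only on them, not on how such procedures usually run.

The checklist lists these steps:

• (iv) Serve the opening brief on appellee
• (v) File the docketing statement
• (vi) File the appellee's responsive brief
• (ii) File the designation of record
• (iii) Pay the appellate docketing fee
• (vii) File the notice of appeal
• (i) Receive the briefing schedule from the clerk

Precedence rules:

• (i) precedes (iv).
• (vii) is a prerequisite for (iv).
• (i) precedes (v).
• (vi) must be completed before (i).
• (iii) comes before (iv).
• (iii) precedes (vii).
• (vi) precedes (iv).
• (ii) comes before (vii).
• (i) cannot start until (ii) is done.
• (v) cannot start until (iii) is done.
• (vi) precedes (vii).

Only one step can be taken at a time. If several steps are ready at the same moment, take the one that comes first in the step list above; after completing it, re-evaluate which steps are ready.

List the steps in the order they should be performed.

(vi) (ii) (iii) (vii) (i) (iv) (v)

(vi), (ii) and (iii) have no prerequisites; (vi) is listed earlier, so (vi) is first.
Now (ii) and (iii) have their prerequisites met. (ii) is listed earlier, so (ii) next.
(i) now also ready, so the ready set is {(iii), (i)}; (iii) is listed earlier → (iii).
(vii) and (i) are both available; (vii) is listed earlier → (vii).
That leaves (i) as the only ready step → (i).
Now (iv) and (v) have their prerequisites met. (iv) is listed earlier, so (iv) next.
(v) needed (iii) and (i), now all done → (v).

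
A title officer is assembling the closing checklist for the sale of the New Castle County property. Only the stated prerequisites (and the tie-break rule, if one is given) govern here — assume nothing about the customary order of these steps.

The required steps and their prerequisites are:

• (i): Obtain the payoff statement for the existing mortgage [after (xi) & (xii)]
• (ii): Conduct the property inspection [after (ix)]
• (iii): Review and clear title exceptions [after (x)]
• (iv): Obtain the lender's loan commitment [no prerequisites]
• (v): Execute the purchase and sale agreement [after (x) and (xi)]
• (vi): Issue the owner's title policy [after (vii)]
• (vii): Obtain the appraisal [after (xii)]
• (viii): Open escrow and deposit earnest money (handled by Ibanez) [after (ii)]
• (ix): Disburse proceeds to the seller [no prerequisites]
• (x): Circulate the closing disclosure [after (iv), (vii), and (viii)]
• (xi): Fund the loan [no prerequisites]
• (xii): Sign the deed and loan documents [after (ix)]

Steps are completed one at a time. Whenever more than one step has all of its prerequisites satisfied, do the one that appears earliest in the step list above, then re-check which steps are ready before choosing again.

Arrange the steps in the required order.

(iv) → (ix) → (ii) → (viii) → (xi) → (xii) → (i) → (vii) → (vi) → (x) → (iii) → (v)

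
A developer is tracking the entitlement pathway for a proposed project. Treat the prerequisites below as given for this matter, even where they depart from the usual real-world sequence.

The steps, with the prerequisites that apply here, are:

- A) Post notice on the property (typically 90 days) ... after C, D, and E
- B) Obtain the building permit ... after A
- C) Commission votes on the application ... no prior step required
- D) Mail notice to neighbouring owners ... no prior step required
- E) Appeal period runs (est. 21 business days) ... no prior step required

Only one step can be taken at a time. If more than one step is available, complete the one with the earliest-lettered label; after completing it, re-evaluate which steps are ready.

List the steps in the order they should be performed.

C, D, E, A, B

C, D and E have no prerequisites; C has the earlier label, so C is first.
D and E are both available; D has the earlier label → D.
That leaves E as the only ready step → E.
Next only A has its prerequisites met → A.
B is the only step now ready → B.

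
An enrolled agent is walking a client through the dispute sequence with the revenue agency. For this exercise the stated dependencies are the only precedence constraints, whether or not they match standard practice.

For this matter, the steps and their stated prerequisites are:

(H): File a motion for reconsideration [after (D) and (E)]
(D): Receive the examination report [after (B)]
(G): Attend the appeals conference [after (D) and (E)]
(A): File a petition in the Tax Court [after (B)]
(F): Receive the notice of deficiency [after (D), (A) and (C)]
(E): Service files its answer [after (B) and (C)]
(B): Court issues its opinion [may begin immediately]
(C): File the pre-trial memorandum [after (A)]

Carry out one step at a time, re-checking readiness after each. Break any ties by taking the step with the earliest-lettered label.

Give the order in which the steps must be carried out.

(B), (A), (C), (D), (E), (F), (G), (H)

(B) is the only step with nothing outstanding, so it goes first.
(A) and (D) are both available; (A) has the earlier label → (A).
(C) now also ready, so the ready set is {(C), (D)}; (C) has the earlier label → (C).
(E) now also ready, so the ready set is {(D), (E)}; (D) has the earlier label → (D).
(F) now also ready, so the ready set is {(E), (F)}; (E) has the earlier label → (E).
(G) and (H) now also ready, so the ready set is {(F), (G), (H)}; (F) has the earlier label → (F).
(G) and (H) are both available; (G) has the earlier label → (G).
Next only (H) has its prerequisites met → (H).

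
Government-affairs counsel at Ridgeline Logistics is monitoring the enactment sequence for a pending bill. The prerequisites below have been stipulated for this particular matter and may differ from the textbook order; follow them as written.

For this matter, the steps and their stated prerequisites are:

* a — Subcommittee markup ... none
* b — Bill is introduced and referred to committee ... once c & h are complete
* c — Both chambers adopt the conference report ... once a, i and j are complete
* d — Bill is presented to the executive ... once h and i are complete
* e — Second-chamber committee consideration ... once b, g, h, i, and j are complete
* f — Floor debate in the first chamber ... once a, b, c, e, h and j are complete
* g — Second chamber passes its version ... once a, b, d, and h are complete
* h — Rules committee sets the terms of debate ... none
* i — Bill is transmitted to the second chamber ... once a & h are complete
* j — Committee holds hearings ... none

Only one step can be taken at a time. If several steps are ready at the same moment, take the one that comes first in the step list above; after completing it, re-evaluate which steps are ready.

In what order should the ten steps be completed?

a → h → i → d → j → c → b → g → e → f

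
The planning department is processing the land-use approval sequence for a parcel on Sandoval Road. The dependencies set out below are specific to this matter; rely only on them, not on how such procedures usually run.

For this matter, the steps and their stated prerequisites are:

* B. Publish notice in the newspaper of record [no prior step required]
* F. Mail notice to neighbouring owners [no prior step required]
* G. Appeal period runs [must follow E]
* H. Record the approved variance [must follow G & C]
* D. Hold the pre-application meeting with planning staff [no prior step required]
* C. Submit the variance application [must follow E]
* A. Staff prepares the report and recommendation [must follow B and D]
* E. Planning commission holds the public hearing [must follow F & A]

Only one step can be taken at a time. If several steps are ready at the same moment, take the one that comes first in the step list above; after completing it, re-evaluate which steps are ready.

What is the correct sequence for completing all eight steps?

B, F and D have no prerequisites; B is listed earlier, so B is first.
Ready: F and D. F is listed earlier → F.
D is the only step now ready → D.
That leaves A as the only ready step → A.
E needed F and A, now all done → E.
Ready: G and C. G is listed earlier → G.
That leaves C as the only ready step → C.
H needed G and C, now all done → H.

B → F → D → A → E → G → C → H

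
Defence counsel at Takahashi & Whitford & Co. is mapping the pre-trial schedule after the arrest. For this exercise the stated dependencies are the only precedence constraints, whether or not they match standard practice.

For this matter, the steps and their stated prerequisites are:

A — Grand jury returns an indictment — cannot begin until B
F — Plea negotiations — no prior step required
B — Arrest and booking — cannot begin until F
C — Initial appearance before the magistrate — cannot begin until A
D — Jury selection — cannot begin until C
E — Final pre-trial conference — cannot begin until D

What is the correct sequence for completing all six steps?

Only F has no prerequisites, so it is first.
B needed F, now all done → B.
A needed B, now all done → A.
Next only C has its prerequisites met → C.
D needed C, now all done → D.
Next only E has its prerequisites met → E.

F, B, A, C, D, E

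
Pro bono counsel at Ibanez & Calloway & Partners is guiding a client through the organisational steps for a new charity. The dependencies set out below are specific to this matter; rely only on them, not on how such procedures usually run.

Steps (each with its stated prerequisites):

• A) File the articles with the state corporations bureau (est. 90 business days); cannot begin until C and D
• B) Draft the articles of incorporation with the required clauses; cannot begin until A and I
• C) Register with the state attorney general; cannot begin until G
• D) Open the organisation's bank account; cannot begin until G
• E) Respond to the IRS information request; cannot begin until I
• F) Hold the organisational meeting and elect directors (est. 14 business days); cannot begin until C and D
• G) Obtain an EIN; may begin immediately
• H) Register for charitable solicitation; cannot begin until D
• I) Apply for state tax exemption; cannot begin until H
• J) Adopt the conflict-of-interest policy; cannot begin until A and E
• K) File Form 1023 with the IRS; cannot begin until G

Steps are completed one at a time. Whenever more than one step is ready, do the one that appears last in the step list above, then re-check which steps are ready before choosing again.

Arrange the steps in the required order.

G, K, D, H, I, E, C, F, A, J, B

G has no prerequisites → G first.
Now K, D and C have their prerequisites met. K is listed later, so K next.
D and C are both available; D is listed later → D.
H now also ready, so the ready set is {H, C}; H is listed later → H.
I now also ready, so the ready set is {I, C}; I is listed later → I.
E now also ready, so the ready set is {E, C}; E is listed later → E.
That leaves C as the only ready step → C.
F and A are both available; F is listed later → F.
Next only A has its prerequisites met → A.
J and B are both available; J is listed later → J.
Next only B has its prerequisites met → B.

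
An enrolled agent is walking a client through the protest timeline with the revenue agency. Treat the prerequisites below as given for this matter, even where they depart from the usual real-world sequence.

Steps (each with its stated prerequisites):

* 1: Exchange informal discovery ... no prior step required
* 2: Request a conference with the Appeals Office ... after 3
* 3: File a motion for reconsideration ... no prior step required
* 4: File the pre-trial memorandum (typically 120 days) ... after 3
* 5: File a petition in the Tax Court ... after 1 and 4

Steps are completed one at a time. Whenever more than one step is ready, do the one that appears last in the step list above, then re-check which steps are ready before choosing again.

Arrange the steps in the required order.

3, 4, 2, 1, 5

Nothing is required for 3 and 1. 3 is listed later → 3 first.
4, 2 and 1 are all available; 4 is listed later → 4.
2 and 1 are both available; 2 is listed later → 2.
Next only 1 has its prerequisites met → 1.
Next only 5 has its prerequisites met → 5.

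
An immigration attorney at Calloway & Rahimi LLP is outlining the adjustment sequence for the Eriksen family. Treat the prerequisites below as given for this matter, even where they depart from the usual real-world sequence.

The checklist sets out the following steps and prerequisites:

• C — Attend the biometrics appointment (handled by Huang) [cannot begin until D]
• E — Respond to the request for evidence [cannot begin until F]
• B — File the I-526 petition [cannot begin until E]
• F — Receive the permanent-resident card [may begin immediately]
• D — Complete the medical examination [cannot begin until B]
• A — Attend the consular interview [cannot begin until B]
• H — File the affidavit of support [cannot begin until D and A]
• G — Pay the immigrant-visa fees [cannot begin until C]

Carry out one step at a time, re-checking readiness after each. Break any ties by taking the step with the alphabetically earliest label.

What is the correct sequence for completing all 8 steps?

F has no prerequisites → F first.
Next only E has its prerequisites met → E.
B is the only step now ready → B.
Ready: A and D. A has the earlier label → A.
That leaves D as the only ready step → D.
Now C and H have their prerequisites met. C has the earlier label, so C next.
Ready: G and H. G has the earlier label → G.
H needed A and D, now all done → H.

F E B A D C G H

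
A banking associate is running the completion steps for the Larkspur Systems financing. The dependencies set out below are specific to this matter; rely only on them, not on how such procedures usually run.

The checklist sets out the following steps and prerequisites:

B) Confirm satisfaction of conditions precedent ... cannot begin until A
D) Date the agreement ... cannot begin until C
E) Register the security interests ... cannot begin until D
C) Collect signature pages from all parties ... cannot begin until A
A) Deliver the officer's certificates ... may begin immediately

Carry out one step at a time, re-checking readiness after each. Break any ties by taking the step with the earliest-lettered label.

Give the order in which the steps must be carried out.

Only A has no prerequisites, so it is first.
Now B and C have their prerequisites met. B has the earlier label, so B next.
C needed A, now all done → C.
That leaves D as the only ready step → D.
That leaves E as the only ready step → E.

A → B → C → D → E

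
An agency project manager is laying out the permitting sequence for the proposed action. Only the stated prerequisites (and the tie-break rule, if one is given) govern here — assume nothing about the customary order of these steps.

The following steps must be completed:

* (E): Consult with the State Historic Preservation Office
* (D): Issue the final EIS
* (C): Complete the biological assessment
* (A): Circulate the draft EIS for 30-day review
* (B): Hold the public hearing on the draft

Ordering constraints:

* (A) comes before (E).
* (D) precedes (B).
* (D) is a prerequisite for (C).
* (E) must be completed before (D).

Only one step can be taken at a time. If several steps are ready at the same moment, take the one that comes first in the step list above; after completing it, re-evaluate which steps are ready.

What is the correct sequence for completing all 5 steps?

(A) (E) (D) (C) (B)

Only (A) has no prerequisites, so it is first.
(E) needed (A), now all done → (E).
(D) needed (E), now all done → (D).
Now (C) and (B) have their prerequisites met. (C) is listed earlier, so (C) next.
(B) is the only step now ready → (B).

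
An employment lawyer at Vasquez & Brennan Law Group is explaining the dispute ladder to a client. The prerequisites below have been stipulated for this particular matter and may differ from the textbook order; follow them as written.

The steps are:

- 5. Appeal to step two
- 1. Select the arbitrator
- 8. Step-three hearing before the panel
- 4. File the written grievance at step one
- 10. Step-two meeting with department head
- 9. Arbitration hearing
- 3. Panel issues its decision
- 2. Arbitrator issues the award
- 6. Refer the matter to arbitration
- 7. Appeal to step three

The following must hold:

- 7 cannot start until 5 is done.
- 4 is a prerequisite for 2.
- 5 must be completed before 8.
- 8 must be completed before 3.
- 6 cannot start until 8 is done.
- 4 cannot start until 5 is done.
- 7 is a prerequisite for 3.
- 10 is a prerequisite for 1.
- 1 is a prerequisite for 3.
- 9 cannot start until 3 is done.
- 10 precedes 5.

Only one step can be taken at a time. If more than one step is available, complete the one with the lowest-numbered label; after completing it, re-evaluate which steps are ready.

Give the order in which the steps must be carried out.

Only 10 has no prerequisites, so it is first.
Ready: 1 and 5. 1 has the earlier label → 1.
5 needed 10, now all done → 5.
4, 7 and 8 are all available; 4 has the earlier label → 4.
2 now also ready, so the ready set is {2, 7, 8}; 2 has the earlier label → 2.
Ready: 7 and 8. 7 has the earlier label → 7.
8 is the only step now ready → 8.
Now 3 and 6 have their prerequisites met. 3 has the earlier label, so 3 next.
9 now also ready, so the ready set is {6, 9}; 6 has the earlier label → 6.
Next only 9 has its prerequisites met → 9.

10 1 5 4 2 7 8 3 6 9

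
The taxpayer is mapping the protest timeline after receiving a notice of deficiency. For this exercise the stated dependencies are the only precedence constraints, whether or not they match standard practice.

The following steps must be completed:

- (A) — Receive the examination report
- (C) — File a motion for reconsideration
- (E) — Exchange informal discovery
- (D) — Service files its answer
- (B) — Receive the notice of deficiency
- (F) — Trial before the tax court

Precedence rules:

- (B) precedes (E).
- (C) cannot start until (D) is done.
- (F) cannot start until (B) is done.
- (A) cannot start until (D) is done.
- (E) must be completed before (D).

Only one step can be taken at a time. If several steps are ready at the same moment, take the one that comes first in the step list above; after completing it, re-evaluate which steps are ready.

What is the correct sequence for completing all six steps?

(B) is the only step with nothing outstanding, so it goes first.
Now (E) and (F) have their prerequisites met. (E) is listed earlier, so (E) next.
Ready: (D) and (F). (D) is listed earlier → (D).
Now (A), (C) and (F) have their prerequisites met. (A) is listed earlier, so (A) next.
Ready: (C) and (F). (C) is listed earlier → (C).
That leaves (F) as the only ready step → (F).

(B), (E), (D), (A), (C), (F)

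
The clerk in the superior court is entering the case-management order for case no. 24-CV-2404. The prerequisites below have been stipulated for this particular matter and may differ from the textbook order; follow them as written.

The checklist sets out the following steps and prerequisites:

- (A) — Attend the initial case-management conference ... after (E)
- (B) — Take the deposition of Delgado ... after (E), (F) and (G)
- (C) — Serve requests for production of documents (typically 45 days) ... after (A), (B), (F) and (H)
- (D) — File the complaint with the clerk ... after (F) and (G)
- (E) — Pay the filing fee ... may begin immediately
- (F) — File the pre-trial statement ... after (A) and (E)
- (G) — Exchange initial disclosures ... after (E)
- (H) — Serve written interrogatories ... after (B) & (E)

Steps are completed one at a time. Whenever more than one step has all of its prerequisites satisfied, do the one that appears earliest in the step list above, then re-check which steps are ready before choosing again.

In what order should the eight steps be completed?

(E), (A), (F), (G), (B), (D), (H), (C)

(E) is the only step with nothing outstanding, so it goes first.
Ready: (A) and (G). (A) is listed earlier → (A).
(F) now also ready, so the ready set is {(F), (G)}; (F) is listed earlier → (F).
That leaves (G) as the only ready step → (G).
(B) and (D) are both available; (B) is listed earlier → (B).
Ready: (D) and (H). (D) is listed earlier → (D).
(H) needed (B) and (E), now all done → (H).
(C) needed (A), (B), (F) and (H), now all done → (C).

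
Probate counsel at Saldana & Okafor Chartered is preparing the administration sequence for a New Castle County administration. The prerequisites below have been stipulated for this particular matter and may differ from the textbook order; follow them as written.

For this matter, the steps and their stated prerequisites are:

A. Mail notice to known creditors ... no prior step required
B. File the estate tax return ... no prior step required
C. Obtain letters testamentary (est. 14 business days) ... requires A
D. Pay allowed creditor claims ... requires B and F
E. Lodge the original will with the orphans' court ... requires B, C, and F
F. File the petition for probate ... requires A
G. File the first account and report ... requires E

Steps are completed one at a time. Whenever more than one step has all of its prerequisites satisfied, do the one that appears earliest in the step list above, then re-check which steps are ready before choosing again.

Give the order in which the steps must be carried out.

A and B have no prerequisites; A is listed earlier, so A is first.
C and F now also ready, so the ready set is {B, C, F}; B is listed earlier → B.
C and F are both available; C is listed earlier → C.
Next only F has its prerequisites met → F.
D and E are both available; D is listed earlier → D.
E needed B, C and F, now all done → E.
G needed E, now all done → G.

A B C F D E G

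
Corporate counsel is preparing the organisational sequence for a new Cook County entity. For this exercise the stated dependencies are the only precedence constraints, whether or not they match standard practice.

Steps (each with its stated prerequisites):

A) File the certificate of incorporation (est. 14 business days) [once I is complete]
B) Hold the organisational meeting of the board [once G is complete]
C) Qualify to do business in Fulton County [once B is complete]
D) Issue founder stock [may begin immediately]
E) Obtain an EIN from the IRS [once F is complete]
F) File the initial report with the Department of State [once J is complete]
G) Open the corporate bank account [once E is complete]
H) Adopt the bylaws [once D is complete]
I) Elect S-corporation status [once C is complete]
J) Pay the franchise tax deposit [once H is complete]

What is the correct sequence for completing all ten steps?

D, H, J, F, E, G, B, C, I, A

D has no prerequisites → D first.
Next only H has its prerequisites met → H.
Next only J has its prerequisites met → J.
That leaves F as the only ready step → F.
E is the only step now ready → E.
That leaves G as the only ready step → G.
B needed G, now all done → B.
C needed B, now all done → C.
Next only I has its prerequisites met → I.
That leaves A as the only ready step → A.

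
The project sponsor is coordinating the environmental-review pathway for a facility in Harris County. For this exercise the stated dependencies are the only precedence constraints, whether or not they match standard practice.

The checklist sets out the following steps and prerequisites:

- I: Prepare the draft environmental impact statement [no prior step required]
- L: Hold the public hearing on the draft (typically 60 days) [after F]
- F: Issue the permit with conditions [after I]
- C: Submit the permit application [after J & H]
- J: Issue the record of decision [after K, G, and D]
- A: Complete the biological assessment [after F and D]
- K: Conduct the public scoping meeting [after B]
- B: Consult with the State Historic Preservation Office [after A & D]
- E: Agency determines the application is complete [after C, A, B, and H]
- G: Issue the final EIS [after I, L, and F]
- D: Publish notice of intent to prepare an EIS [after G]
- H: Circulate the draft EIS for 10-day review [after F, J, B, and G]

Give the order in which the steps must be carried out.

I has no prerequisites → I first.
F needed I, now all done → F.
L is the only step now ready → L.
G needed I, L and F, now all done → G.
D needed G, now all done → D.
Next only A has its prerequisites met → A.
B needed A and D, now all done → B.
K needed B, now all done → K.
J needed K, G and D, now all done → J.
H is the only step now ready → H.
Next only C has its prerequisites met → C.
That leaves E as the only ready step → E.

I, F, L, G, D, A, B, K, J, H, C, E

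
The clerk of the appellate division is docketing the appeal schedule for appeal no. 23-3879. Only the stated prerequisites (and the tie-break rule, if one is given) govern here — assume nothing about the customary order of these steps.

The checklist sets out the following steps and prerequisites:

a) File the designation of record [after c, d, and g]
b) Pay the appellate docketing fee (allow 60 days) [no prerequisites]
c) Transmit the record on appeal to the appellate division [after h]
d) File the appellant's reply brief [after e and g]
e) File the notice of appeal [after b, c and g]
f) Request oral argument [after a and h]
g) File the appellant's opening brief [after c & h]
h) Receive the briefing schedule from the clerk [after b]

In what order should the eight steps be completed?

b has no prerequisites → b first.
h is the only step now ready → h.
c is the only step now ready → c.
g needed c and h, now all done → g.
e needed b, c and g, now all done → e.
d is the only step now ready → d.
a is the only step now ready → a.
Next only f has its prerequisites met → f.

b h c g e d a f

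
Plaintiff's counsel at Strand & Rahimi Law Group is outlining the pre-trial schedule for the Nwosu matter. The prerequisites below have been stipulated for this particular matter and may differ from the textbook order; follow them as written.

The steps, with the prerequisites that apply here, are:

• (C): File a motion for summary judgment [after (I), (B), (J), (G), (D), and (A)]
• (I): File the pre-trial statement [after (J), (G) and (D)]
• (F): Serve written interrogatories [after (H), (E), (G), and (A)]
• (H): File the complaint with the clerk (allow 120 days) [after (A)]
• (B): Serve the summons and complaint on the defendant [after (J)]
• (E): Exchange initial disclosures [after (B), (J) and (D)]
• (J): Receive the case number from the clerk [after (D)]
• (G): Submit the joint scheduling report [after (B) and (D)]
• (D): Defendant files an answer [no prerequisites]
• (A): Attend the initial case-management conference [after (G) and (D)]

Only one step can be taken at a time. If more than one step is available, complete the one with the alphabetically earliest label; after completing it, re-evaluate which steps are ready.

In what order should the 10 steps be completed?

(D), (J), (B), (E), (G), (A), (H), (F), (I), (C)

(D) has no prerequisites → (D) first.
That leaves (J) as the only ready step → (J).
That leaves (B) as the only ready step → (B).
(E) and (G) are both available; (E) has the earlier label → (E).
(G) needed (B) and (D), now all done → (G).
(A) and (I) are both available; (A) has the earlier label → (A).
Ready: (H) and (I). (H) has the earlier label → (H).
(F) now also ready, so the ready set is {(F), (I)}; (F) has the earlier label → (F).
(I) is the only step now ready → (I).
(C) needed (A), (B), (D), (G), (I) and (J), now all done → (C).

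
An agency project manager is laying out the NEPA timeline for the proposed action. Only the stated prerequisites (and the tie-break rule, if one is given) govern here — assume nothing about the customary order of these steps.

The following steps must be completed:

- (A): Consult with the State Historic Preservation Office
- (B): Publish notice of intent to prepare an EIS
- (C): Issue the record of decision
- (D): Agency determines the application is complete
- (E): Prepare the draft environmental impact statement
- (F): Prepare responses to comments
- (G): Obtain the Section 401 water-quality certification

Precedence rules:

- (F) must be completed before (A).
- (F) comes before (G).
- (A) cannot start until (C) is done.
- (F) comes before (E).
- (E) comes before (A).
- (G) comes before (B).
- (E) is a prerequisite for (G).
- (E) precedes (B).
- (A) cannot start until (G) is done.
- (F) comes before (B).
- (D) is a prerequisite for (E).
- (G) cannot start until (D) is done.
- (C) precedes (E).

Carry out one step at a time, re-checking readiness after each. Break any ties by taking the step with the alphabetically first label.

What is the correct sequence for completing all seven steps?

(C), (D), (F), (E), (G), (A), (B)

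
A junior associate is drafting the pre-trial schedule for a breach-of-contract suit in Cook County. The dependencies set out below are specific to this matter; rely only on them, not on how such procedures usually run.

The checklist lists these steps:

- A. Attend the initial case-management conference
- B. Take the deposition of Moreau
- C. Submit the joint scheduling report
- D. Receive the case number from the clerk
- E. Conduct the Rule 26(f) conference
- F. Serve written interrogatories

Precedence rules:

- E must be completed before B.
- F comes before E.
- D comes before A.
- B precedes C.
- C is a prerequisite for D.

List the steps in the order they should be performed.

F E B C D A

Only F has no prerequisites, so it is first.
Next only E has its prerequisites met → E.
B is the only step now ready → B.
C needed B, now all done → C.
D needed C, now all done → D.
Next only A has its prerequisites met → A.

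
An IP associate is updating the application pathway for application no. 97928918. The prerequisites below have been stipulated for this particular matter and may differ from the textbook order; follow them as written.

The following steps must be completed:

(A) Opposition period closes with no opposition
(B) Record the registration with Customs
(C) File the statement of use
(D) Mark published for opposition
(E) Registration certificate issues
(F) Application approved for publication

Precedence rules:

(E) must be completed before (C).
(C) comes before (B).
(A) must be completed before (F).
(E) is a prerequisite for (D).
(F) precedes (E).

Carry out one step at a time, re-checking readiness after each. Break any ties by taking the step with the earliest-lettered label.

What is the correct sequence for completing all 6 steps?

(A) (F) (E) (C) (B) (D)

(A) has no prerequisites → (A) first.
(F) is the only step now ready → (F).
(E) is the only step now ready → (E).
(C) and (D) are both available; (C) has the earlier label → (C).
(B) and (D) are both available; (B) has the earlier label → (B).
(D) is the only step now ready → (D).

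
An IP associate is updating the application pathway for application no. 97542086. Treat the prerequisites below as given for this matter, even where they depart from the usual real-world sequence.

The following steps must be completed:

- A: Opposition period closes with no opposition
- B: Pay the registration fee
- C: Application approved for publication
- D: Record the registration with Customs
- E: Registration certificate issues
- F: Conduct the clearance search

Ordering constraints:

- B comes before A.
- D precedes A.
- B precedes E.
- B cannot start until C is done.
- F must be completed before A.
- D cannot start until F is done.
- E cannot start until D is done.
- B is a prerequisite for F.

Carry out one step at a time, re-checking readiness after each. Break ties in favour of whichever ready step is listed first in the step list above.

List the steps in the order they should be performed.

C, B, F, D, A, E

C has no prerequisites → C first.
That leaves B as the only ready step → B.
F needed B, now all done → F.
That leaves D as the only ready step → D.
Now A and E have their prerequisites met. A is listed earlier, so A next.
E is the only step now ready → E.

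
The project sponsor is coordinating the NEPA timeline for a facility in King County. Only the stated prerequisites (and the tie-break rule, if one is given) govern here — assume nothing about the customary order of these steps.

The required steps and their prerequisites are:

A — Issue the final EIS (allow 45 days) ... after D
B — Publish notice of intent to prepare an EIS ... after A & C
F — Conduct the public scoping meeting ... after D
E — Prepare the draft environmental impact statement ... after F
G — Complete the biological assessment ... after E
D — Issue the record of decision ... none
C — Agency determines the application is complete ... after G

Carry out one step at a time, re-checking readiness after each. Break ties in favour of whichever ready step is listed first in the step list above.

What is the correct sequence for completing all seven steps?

Only D has no prerequisites, so it is first.
Now A and F have their prerequisites met. A is listed earlier, so A next.
That leaves F as the only ready step → F.
E needed F, now all done → E.
Next only G has its prerequisites met → G.
C needed G, now all done → C.
Next only B has its prerequisites met → B.

D → A → F → E → G → C → B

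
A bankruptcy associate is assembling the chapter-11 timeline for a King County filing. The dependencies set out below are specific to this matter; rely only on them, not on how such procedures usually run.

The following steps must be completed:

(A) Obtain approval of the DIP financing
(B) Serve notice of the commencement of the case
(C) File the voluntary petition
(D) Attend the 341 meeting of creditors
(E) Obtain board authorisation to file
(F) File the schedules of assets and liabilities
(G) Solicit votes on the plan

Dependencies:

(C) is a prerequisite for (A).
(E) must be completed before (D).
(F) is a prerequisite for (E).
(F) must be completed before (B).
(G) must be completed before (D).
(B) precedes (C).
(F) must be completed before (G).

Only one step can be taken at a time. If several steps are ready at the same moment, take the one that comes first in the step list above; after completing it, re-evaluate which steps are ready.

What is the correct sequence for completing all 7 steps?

(F) is the only step with nothing outstanding, so it goes first.
Now (B), (E) and (G) have their prerequisites met. (B) is listed earlier, so (B) next.
(C) now also ready, so the ready set is {(C), (E), (G)}; (C) is listed earlier → (C).
Ready: (A), (E) and (G). (A) is listed earlier → (A).
Now (E) and (G) have their prerequisites met. (E) is listed earlier, so (E) next.
(G) needed (F), now all done → (G).
(D) needed (E) and (G), now all done → (D).

(F) (B) (C) (A) (E) (G) (D)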